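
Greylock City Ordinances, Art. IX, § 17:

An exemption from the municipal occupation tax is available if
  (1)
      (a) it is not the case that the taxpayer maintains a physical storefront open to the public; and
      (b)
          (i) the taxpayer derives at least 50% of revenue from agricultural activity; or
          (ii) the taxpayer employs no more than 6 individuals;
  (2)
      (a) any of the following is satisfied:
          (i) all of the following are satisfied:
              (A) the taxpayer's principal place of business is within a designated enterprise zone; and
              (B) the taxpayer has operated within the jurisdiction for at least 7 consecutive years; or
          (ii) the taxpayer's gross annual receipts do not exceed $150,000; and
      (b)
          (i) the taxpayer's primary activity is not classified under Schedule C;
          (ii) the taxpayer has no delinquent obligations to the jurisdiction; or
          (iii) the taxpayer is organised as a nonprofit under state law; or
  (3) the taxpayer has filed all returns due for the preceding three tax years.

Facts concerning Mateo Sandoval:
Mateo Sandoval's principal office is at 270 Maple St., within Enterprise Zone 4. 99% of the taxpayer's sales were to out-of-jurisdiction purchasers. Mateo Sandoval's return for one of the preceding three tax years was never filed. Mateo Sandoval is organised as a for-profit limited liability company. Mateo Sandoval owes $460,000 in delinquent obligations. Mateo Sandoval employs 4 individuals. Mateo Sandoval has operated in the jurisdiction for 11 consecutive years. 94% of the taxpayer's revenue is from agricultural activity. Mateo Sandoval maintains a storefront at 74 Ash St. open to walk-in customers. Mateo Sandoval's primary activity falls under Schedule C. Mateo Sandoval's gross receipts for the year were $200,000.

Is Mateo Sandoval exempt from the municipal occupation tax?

(a) not (has storefront) — not satisfied.
(i) ≥50% agricultural — holds.
(ii) ≤ 6 employees — met.
So (b) is satisfied (T OR T).
(1) = F AND T = false.
(A) in enterprise zone — satisfied.
(B) ≥ 7 yrs in jurisdiction — satisfied.
(i): T AND T → true.
(ii) receipts ≤ $150,000 — not satisfied.
So (a) is satisfied (T OR F).
(i) not (Schedule C activity) — not satisfied.
(ii) no delinquency — fails.
(iii) nonprofit — not met.
(b): F OR F OR F → false.
So (2) is not satisfied (T AND F).
(3) returns current — not satisfied.
Overall: F OR F OR F → false.

No — not exempt.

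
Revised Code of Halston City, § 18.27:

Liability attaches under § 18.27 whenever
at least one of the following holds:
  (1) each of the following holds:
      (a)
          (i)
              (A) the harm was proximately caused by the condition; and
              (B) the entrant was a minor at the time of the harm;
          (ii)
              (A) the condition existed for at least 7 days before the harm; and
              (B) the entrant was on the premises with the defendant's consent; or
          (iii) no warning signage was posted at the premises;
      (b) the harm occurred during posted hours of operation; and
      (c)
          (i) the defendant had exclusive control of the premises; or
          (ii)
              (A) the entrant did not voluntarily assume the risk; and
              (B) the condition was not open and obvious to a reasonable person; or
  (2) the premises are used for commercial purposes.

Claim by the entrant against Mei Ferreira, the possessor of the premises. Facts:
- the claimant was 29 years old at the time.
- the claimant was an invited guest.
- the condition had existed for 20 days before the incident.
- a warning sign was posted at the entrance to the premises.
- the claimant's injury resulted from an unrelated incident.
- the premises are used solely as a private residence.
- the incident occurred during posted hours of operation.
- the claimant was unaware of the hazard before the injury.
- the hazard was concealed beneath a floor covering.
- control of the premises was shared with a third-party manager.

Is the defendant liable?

(A) proximate cause — not satisfied.
(B) entrant a minor — not satisfied.
(i): F AND F → false.
(A) condition ≥7 days old — met.
(B) consent to enter — met.
(ii): T AND T → true.
(iii) no signage posted — fails.
(a): F OR T OR F → true.
(b) during posted hours — holds.
(i) exclusive control — not met.
(A) no assumed risk — met.
(B) not open/obvious — holds.
So (ii) is satisfied (T AND T).
(c): F OR T → true.
So (1) is satisfied (T AND T AND T).
(2) commercial use — not met.
Overall = T OR F = true.

Yes — liable.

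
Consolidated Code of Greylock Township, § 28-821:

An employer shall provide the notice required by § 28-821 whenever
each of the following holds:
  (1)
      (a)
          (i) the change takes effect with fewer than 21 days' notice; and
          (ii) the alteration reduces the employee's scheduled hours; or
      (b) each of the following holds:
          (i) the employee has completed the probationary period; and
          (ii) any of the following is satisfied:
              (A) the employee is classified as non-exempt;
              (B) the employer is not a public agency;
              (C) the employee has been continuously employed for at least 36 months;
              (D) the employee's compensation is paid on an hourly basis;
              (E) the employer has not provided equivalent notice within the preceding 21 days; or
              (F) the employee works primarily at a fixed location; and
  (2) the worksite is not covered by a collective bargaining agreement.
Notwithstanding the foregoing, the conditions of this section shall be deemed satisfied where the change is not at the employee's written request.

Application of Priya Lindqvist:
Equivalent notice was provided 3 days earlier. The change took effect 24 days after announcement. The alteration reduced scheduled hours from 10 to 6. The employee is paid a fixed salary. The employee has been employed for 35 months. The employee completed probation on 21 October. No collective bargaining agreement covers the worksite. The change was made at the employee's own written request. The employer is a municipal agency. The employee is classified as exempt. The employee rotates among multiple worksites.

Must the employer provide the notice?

(i) < 21 days' notice — not met.
(ii) hours reduced — satisfied.
(a) = F AND T = false.
(i) past probation — satisfied.
(A) non-exempt — not satisfied.
(B) not (public agency) — not satisfied.
(C) tenure ≥ 36 mo. — fails.
(D) hourly-paid — fails.
(E) no recent notice — fails.
(F) fixed location — fails.
So (ii) is not satisfied (F OR F OR F OR F OR F OR F).
So (b) is not satisfied (T AND F).
(1) = F OR F = false.
(2) no CBA — met.
Overall: F AND T → false.
Exception (not employee-requested) — not satisfied.
Result: main false OR exception false → false.

No — not required.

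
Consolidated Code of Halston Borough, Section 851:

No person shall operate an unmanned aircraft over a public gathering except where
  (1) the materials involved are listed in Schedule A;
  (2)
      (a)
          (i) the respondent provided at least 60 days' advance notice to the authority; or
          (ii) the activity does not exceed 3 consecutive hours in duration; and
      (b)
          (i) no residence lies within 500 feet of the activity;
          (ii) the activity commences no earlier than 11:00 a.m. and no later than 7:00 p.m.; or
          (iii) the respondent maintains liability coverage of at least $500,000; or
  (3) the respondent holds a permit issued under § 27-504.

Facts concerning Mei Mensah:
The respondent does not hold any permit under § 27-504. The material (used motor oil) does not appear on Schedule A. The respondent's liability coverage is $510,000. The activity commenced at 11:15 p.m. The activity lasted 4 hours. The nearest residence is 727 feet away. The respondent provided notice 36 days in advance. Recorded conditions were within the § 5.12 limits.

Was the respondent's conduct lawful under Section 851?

No — unlawful.

(1) Schedule A material — fails.
(i) ≥60 days' notice — not met.
(ii) ≤ 3 hrs duration — fails.
So (a) is not satisfied (F OR F).
(i) no residence in 500 ft — met.
(ii) start within hours — not satisfied.
(iii) coverage ≥ $500,000 — met.
(b): T OR F OR T → true.
So (2) is not satisfied (F AND T).
(3) holds permit — not satisfied.
So Overall is not satisfied (F OR F OR F).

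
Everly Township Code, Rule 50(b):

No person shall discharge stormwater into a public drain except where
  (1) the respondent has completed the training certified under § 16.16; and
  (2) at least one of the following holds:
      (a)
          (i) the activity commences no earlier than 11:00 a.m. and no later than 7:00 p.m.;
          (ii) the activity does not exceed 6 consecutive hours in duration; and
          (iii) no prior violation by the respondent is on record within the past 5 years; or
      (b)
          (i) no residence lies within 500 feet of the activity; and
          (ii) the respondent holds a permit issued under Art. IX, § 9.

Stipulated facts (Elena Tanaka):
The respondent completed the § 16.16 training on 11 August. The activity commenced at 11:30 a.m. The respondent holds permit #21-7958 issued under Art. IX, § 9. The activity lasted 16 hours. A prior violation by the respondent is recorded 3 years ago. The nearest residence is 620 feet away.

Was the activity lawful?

(1) training certified — satisfied.
(i) start within hours — satisfied.
(ii) ≤ 6 hrs duration — fails.
(iii) no prior violation — fails.
(a): T AND F AND F → false.
(i) no residence in 500 ft — met.
(ii) holds permit — met.
So (b) is satisfied (T AND T).
So (2) is satisfied (F OR T).
So Overall is satisfied (T AND T).

Yes — lawful.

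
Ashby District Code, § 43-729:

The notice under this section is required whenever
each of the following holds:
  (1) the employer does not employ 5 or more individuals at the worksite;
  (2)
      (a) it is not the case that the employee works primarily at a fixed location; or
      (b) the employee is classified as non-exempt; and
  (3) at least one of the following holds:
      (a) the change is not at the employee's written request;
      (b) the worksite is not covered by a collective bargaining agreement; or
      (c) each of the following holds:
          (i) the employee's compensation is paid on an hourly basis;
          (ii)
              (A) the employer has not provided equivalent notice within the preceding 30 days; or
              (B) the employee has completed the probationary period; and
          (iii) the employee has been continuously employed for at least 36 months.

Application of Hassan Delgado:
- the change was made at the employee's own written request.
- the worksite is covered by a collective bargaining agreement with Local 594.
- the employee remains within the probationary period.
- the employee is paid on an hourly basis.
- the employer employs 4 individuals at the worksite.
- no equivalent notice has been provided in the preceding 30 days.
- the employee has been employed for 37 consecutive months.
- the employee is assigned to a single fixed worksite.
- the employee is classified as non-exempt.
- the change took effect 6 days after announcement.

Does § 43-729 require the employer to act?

Yes — required.

(1) not (≥ 5 at site) — met.
(a) not (fixed location) — fails.
(b) non-exempt — holds.
So (2) is satisfied (F OR T).
(a) not employee-requested — not met.
(b) no CBA — not satisfied.
(i) hourly-paid — met.
(A) no recent notice — satisfied.
(B) past probation — not satisfied.
(ii) = T OR F = true.
(iii) tenure ≥ 36 mo. — met.
(c): T AND T AND T → true.
(3): F OR F OR T → true.
Overall = T AND T AND T = true.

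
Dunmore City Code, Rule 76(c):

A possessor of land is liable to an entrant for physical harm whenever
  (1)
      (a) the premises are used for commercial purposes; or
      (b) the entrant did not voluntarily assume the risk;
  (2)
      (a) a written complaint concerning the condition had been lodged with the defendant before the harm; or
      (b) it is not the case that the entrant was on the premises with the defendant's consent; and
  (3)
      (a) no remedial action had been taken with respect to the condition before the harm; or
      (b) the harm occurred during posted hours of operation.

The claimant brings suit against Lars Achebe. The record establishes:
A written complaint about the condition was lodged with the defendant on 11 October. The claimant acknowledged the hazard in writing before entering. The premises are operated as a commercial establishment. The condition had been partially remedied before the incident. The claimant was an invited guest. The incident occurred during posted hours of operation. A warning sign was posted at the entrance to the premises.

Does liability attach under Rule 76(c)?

Yes — liable.

(a) commercial use — holds.
(b) no assumed risk — not satisfied.
(1) = T OR F = true.
(a) complaint lodged — holds.
(b) not (consent to enter) — not satisfied.
(2) = T OR F = true.
(a) no remedial action — not met.
(b) during posted hours — satisfied.
So (3) is satisfied (F OR T).
So Overall is satisfied (T AND T AND T).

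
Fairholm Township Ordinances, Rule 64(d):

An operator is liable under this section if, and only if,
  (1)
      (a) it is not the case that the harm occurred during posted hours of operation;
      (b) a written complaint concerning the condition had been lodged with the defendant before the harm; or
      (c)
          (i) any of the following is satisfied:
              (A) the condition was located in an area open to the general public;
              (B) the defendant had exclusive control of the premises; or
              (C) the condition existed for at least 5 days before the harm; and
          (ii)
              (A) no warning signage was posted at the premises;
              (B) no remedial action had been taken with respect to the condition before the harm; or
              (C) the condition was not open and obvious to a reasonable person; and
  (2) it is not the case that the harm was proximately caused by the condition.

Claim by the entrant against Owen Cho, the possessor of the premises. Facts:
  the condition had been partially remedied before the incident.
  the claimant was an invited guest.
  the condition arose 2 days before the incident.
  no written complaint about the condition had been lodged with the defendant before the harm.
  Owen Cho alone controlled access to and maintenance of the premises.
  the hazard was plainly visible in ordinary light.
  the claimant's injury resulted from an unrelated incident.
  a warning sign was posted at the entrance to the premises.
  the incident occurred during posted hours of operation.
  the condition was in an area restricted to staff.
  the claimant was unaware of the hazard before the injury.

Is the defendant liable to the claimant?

No — not liable.

(a) not (during posted hours) — not satisfied.
(b) complaint lodged — fails.
(A) public area — fails.
(B) exclusive control — satisfied.
(C) condition ≥5 days old — not satisfied.
(i): F OR T OR F → true.
(A) no signage posted — not met.
(B) no remedial action — not satisfied.
(C) not open/obvious — not satisfied.
So (ii) is not satisfied (F OR F OR F).
So (c) is not satisfied (T AND F).
(1): F OR F OR F → false.
(2) not (proximate cause) — holds.
Overall: F AND T → false.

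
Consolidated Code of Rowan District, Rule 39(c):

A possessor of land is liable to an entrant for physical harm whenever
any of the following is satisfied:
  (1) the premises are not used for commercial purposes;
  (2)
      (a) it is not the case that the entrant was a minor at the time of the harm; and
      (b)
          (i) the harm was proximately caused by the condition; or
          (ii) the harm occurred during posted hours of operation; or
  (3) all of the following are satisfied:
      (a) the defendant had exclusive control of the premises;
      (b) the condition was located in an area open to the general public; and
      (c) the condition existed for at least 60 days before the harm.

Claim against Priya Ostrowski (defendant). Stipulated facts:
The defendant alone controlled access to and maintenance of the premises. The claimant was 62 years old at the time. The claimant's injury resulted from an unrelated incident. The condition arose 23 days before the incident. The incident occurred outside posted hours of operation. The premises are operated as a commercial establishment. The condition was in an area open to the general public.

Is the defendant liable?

(1) not (commercial use) — not satisfied.
(a) not (entrant a minor) — holds.
(i) proximate cause — fails.
(ii) during posted hours — fails.
So (b) is not satisfied (F OR F).
(2) = T AND F = false.
(a) exclusive control — met.
(b) public area — met.
(c) condition ≥60 days old — not satisfied.
(3): T AND T AND F → false.
So Overall is not satisfied (F OR F OR F).

No — not liable.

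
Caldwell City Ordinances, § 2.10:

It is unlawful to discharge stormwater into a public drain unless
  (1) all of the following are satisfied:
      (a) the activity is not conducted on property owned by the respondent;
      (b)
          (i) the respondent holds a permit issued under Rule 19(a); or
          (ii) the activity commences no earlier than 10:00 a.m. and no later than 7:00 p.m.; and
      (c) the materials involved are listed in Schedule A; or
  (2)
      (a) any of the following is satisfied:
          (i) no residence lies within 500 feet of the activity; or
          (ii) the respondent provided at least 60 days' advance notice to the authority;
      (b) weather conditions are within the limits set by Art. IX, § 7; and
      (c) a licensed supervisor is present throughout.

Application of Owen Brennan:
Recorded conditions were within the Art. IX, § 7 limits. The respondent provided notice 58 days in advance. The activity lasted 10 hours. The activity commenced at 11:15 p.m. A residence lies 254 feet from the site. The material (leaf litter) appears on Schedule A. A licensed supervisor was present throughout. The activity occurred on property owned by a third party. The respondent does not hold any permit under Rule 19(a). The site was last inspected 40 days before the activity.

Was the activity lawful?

(a) not (own property) — satisfied.
(i) holds permit — not met.
(ii) start within hours — not satisfied.
(b): F OR F → false.
(c) Schedule A material — met.
(1) = T AND F AND T = false.
(i) no residence in 500 ft — fails.
(ii) ≥60 days' notice — fails.
So (a) is not satisfied (F OR F).
(b) weather ok — met.
(c) supervisor present — satisfied.
(2): F AND T AND T → false.
Overall = F OR F = false.

No — unlawful.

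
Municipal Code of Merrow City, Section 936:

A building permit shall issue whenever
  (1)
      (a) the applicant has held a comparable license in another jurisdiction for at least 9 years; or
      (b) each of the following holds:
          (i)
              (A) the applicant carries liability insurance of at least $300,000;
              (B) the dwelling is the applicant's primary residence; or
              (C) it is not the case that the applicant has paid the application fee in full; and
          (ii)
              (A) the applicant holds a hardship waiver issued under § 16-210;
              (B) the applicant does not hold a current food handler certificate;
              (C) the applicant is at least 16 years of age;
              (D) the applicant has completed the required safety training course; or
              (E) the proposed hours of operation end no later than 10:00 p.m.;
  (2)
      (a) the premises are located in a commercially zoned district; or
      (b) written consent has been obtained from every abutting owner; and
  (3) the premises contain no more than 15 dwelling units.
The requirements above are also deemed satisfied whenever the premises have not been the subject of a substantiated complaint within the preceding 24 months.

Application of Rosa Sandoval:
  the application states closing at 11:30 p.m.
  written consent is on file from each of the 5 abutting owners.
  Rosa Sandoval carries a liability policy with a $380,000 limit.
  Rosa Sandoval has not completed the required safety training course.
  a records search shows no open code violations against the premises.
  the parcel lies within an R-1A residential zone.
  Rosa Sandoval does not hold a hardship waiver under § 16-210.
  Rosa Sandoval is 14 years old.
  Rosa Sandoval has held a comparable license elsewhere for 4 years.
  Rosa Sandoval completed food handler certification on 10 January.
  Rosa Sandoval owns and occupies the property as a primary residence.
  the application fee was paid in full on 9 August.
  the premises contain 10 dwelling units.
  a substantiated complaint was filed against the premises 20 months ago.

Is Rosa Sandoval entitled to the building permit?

No — denied.

(a) prior license ≥ 9 yr — fails.
(A) insurance ≥ $300,000 — holds.
(B) primary residence — satisfied.
(C) not (fee paid) — not met.
(i) = T OR T OR F = true.
(A) hardship waiver — fails.
(B) not (food handler cert.) — not met.
(C) age ≥ 16 — fails.
(D) safety training — not satisfied.
(E) closes by 10 p.m. — not satisfied.
(ii): F OR F OR F OR F OR F → false.
(b) = T AND F = false.
(1) = F OR F = false.
(a) commercially zoned — not met.
(b) all abutters consent — met.
(2): F OR T → true.
(3) ≤ 15 units — met.
Overall: F AND T AND T → false.
Exception (no complaint in 24 mo.) — not satisfied.
Result: main false OR exception false → false.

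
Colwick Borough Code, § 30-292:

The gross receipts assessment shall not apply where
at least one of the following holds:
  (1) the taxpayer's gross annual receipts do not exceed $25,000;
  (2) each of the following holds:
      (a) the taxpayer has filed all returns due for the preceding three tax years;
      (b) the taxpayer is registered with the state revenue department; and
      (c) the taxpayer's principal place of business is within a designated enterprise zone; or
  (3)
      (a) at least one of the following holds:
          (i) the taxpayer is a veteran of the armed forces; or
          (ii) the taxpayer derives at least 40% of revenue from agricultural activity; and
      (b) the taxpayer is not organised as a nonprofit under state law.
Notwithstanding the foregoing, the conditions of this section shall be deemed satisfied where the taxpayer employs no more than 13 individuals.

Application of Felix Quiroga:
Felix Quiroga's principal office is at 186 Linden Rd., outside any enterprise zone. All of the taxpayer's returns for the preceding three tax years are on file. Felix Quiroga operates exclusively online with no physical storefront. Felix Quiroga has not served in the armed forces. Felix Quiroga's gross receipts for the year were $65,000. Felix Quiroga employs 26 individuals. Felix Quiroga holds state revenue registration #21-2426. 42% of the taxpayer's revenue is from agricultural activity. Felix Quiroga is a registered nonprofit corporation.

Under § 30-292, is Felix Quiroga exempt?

No — not exempt.

(1) receipts ≤ $25,000 — not satisfied.
(a) returns current — satisfied.
(b) state-registered — holds.
(c) in enterprise zone — fails.
(2): T AND T AND F → false.
(i) veteran — fails.
(ii) ≥40% agricultural — satisfied.
So (a) is satisfied (F OR T).
(b) not (nonprofit) — not satisfied.
(3): T AND F → false.
Overall: F OR F OR F → false.
Exception (≤ 13 employees) — not satisfied.
Result: main false OR exception false → false.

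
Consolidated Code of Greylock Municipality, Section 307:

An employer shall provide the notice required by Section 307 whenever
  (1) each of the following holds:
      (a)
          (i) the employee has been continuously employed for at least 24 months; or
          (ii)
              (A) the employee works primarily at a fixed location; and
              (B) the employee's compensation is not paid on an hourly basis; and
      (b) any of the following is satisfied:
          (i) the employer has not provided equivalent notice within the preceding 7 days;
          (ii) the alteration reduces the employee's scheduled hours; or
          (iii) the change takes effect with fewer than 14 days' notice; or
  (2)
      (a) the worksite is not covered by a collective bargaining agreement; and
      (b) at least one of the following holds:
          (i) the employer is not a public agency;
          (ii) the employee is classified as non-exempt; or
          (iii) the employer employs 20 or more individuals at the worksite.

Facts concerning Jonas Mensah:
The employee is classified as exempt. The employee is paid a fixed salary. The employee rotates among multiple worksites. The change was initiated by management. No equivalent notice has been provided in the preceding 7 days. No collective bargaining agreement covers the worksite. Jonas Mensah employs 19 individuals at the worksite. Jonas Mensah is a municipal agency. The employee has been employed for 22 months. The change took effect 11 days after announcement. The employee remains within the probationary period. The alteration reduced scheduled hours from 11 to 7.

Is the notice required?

(i) tenure ≥ 24 mo. — fails.
(A) fixed location — fails.
(B) not (hourly-paid) — satisfied.
(ii): F AND T → false.
So (a) is not satisfied (F OR F).
(i) no recent notice — satisfied.
(ii) hours reduced — met.
(iii) < 14 days' notice — met.
(b) = T OR T OR T = true.
So (1) is not satisfied (F AND T).
(a) no CBA — holds.
(i) not (public agency) — not satisfied.
(ii) non-exempt — fails.
(iii) ≥ 20 at site — not satisfied.
(b): F OR F OR F → false.
(2): T AND F → false.
Overall = F OR F = false.

No — not required.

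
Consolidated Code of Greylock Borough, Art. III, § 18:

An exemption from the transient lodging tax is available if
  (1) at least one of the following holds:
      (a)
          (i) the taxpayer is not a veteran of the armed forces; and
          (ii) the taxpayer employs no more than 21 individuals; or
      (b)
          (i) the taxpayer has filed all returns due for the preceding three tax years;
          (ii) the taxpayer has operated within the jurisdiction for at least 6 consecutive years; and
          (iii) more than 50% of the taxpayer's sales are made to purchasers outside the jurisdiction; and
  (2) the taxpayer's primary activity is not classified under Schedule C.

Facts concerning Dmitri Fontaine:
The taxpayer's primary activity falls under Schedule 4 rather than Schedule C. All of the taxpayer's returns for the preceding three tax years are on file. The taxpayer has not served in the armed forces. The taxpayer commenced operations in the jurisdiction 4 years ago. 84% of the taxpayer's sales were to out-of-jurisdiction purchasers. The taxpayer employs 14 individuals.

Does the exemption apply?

Yes — exempt.

(i) not (veteran) — holds.
(ii) ≤ 21 employees — satisfied.
(a): T AND T → true.
(i) returns current — satisfied.
(ii) ≥ 6 yrs in jurisdiction — fails.
(iii) >50% out-of-jur. sales — met.
So (b) is not satisfied (T AND F AND T).
So (1) is satisfied (T OR F).
(2) not (Schedule C activity) — met.
Overall: T AND T → true.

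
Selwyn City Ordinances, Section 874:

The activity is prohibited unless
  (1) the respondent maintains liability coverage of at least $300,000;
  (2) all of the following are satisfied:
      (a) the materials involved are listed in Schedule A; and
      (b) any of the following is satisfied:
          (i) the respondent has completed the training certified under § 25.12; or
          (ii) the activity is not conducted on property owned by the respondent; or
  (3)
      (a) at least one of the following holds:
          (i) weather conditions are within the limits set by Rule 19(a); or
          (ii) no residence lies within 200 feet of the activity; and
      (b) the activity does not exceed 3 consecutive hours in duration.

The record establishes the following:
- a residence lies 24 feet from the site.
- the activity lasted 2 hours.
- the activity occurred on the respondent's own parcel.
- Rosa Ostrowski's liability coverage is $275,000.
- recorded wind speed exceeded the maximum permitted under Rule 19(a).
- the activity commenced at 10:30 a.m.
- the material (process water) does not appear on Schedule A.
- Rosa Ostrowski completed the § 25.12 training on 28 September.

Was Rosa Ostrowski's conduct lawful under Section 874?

(1) coverage ≥ $300,000 — not satisfied.
(a) Schedule A material — not met.
(i) training certified — met.
(ii) not (own property) — not met.
(b): T OR F → true.
So (2) is not satisfied (F AND T).
(i) weather ok — not met.
(ii) no residence in 200 ft — fails.
(a): F OR F → false.
(b) ≤ 3 hrs duration — satisfied.
So (3) is not satisfied (F AND T).
So Overall is not satisfied (F OR F OR F).

No — unlawful.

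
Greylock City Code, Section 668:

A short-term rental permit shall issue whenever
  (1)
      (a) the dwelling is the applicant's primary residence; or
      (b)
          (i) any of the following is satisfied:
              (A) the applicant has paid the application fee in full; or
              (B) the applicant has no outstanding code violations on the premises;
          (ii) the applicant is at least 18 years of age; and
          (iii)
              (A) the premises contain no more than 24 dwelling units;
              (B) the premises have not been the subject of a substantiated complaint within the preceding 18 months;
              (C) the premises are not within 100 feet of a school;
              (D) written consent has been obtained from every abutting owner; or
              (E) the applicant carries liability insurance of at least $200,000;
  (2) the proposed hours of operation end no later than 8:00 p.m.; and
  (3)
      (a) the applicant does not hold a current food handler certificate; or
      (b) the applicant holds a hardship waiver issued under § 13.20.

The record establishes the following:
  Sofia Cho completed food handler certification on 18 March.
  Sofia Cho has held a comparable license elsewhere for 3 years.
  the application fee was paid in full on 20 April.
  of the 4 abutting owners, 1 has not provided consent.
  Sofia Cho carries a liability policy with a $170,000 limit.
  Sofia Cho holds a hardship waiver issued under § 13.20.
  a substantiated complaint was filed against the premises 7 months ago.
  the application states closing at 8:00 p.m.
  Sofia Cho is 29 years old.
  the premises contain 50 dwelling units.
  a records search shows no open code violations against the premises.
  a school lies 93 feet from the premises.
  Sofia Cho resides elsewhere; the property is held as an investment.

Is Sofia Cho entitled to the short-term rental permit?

No — denied.

(a) primary residence — not satisfied.
(A) fee paid — satisfied.
(B) no code violations — satisfied.
(i) = T OR T = true.
(ii) age ≥ 18 — satisfied.
(A) ≤ 24 units — not met.
(B) no complaint in 18 mo. — not met.
(C) ≥100 ft from school — not satisfied.
(D) all abutters consent — not met.
(E) insurance ≥ $200,000 — fails.
(iii) = F OR F OR F OR F OR F = false.
(b) = T AND T AND F = false.
(1): F OR F → false.
(2) closes by 8 p.m. — satisfied.
(a) not (food handler cert.) — fails.
(b) hardship waiver — holds.
(3) = F OR T = true.
Overall = F AND T AND T = false.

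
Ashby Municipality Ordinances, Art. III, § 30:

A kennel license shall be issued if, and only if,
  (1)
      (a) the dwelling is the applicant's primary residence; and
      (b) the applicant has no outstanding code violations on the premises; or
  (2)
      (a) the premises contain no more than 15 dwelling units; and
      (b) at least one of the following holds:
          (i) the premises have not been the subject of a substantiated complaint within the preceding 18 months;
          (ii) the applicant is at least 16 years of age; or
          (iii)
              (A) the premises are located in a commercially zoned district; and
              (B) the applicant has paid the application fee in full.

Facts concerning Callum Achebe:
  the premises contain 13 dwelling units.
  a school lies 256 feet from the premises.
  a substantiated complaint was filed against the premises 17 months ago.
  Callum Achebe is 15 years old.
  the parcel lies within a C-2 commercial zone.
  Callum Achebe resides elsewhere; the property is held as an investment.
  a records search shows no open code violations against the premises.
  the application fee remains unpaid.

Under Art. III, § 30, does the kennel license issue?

(a) primary residence — not satisfied.
(b) no code violations — met.
(1) = F AND T = false.
(a) ≤ 15 units — satisfied.
(i) no complaint in 18 mo. — not met.
(ii) age ≥ 16 — fails.
(A) commercially zoned — holds.
(B) fee paid — not met.
So (iii) is not satisfied (T AND F).
(b) = F OR F OR F = false.
(2) = T AND F = false.
Overall = F OR F = false.

No — denied.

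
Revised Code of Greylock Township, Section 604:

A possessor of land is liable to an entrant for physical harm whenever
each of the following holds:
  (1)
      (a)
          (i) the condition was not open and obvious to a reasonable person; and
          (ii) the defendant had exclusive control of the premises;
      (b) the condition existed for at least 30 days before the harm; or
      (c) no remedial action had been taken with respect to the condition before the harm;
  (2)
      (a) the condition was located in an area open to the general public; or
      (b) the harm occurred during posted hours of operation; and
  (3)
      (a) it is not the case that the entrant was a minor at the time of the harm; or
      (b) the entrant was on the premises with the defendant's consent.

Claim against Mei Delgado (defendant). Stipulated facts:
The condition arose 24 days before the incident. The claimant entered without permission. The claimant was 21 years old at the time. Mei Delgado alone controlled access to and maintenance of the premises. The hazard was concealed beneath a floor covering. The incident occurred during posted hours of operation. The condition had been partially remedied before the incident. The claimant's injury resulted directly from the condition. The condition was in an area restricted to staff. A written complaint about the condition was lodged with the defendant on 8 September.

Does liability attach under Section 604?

(i) not open/obvious — satisfied.
(ii) exclusive control — met.
(a): T AND T → true.
(b) condition ≥30 days old — not met.
(c) no remedial action — not satisfied.
So (1) is satisfied (T OR F OR F).
(a) public area — not met.
(b) during posted hours — holds.
(2): F OR T → true.
(a) not (entrant a minor) — satisfied.
(b) consent to enter — fails.
So (3) is satisfied (T OR F).
Overall = T AND T AND T = true.

Yes — liable.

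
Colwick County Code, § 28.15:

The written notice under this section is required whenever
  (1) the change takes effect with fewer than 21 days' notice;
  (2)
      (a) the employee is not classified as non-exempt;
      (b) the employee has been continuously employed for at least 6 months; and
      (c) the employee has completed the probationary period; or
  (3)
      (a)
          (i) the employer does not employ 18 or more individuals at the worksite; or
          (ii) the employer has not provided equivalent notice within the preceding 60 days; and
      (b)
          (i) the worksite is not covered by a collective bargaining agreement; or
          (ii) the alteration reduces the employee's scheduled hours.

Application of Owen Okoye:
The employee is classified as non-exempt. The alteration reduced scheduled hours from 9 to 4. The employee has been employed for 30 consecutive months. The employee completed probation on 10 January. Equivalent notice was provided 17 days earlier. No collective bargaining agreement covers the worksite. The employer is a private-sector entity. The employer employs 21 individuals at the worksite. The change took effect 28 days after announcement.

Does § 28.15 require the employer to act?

No — not required.

(1) < 21 days' notice — not satisfied.
(a) not (non-exempt) — not satisfied.
(b) tenure ≥ 6 mo. — holds.
(c) past probation — met.
So (2) is not satisfied (F AND T AND T).
(i) not (≥ 18 at site) — fails.
(ii) no recent notice — not met.
(a): F OR F → false.
(i) no CBA — holds.
(ii) hours reduced — satisfied.
(b) = T OR T = true.
(3): F AND T → false.
So Overall is not satisfied (F OR F OR F).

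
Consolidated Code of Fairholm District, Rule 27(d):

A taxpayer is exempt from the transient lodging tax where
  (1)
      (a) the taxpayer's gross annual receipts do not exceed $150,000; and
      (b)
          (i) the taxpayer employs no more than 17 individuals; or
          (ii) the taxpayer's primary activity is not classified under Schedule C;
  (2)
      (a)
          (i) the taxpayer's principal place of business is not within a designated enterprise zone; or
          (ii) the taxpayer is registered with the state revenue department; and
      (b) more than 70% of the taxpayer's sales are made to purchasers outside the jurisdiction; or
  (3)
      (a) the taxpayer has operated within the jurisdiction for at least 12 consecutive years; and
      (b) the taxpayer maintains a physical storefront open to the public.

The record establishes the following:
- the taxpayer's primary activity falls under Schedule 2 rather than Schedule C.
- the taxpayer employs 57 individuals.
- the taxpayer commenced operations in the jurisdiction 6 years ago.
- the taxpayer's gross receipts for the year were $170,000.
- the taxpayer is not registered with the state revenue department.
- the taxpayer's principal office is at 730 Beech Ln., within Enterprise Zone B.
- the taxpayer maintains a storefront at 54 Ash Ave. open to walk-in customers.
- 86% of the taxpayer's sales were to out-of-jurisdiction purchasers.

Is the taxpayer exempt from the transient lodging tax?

No — not exempt.

(a) receipts ≤ $150,000 — not met.
(i) ≤ 17 employees — not met.
(ii) not (Schedule C activity) — holds.
So (b) is satisfied (F OR T).
So (1) is not satisfied (F AND T).
(i) not (in enterprise zone) — fails.
(ii) state-registered — not satisfied.
(a) = F OR F = false.
(b) >70% out-of-jur. sales — satisfied.
So (2) is not satisfied (F AND T).
(a) ≥ 12 yrs in jurisdiction — fails.
(b) has storefront — holds.
(3): F AND T → false.
So Overall is not satisfied (F OR F OR F).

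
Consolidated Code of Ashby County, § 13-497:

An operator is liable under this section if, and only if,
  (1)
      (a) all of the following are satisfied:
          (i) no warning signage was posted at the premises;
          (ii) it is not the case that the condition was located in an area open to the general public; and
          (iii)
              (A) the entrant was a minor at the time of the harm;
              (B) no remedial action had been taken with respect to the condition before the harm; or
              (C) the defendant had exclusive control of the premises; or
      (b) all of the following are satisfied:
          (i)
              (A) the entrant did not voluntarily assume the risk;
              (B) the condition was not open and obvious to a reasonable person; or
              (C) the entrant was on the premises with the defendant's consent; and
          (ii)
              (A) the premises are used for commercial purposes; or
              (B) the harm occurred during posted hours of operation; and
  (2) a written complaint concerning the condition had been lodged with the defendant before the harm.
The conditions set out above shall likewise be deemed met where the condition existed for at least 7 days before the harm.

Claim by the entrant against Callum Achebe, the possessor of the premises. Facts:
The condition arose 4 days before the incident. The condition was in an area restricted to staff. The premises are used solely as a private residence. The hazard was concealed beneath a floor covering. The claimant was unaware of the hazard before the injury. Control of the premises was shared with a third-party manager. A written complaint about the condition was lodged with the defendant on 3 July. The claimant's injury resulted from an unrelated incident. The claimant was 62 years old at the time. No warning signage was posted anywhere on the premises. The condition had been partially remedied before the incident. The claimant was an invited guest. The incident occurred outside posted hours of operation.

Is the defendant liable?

No — not liable.

(i) no signage posted — satisfied.
(ii) not (public area) — holds.
(A) entrant a minor — fails.
(B) no remedial action — fails.
(C) exclusive control — not met.
So (iii) is not satisfied (F OR F OR F).
(a) = T AND T AND F = false.
(A) no assumed risk — satisfied.
(B) not open/obvious — holds.
(C) consent to enter — met.
So (i) is satisfied (T OR T OR T).
(A) commercial use — not met.
(B) during posted hours — not satisfied.
So (ii) is not satisfied (F OR F).
(b) = T AND F = false.
(1): F OR F → false.
(2) complaint lodged — holds.
Overall = F AND T = false.
Exception (condition ≥7 days old) — not satisfied.
Result: main false OR exception false → false.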